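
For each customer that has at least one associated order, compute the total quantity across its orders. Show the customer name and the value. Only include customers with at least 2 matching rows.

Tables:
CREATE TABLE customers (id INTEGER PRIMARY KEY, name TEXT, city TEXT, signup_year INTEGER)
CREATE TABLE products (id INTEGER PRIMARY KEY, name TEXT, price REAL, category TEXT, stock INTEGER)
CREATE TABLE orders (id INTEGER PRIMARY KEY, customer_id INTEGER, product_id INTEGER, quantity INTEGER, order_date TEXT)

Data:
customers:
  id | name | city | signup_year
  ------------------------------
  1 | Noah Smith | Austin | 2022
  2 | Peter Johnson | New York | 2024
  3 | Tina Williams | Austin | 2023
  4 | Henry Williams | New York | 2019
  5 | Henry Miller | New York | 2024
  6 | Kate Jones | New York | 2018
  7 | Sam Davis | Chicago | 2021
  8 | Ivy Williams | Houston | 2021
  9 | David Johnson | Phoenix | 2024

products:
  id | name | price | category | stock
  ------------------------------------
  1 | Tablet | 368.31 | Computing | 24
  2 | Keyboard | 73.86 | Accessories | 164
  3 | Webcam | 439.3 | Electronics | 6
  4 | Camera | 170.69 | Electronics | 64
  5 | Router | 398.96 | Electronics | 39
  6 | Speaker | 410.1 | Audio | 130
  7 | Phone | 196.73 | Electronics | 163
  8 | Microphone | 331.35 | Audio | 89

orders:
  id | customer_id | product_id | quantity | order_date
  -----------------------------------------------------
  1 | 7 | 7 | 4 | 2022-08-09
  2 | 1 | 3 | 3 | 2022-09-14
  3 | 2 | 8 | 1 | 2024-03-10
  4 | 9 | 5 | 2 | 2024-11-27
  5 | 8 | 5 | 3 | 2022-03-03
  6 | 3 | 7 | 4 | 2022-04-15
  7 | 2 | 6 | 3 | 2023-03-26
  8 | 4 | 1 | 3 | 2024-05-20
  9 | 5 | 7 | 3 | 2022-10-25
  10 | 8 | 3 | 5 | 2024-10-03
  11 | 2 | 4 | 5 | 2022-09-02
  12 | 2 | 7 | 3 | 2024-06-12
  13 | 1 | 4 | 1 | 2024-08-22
SELECT p.name, SUM(c.quantity) AS sum_quantity FROM orders c JOIN customers p ON c.customer_id = p.id GROUP BY p.id, p.name HAVING COUNT(*) >= 2

Execution result:
name | sum_quantity
Noah Smith | 4
Peter Johnson | 12
Ivy Williams | 8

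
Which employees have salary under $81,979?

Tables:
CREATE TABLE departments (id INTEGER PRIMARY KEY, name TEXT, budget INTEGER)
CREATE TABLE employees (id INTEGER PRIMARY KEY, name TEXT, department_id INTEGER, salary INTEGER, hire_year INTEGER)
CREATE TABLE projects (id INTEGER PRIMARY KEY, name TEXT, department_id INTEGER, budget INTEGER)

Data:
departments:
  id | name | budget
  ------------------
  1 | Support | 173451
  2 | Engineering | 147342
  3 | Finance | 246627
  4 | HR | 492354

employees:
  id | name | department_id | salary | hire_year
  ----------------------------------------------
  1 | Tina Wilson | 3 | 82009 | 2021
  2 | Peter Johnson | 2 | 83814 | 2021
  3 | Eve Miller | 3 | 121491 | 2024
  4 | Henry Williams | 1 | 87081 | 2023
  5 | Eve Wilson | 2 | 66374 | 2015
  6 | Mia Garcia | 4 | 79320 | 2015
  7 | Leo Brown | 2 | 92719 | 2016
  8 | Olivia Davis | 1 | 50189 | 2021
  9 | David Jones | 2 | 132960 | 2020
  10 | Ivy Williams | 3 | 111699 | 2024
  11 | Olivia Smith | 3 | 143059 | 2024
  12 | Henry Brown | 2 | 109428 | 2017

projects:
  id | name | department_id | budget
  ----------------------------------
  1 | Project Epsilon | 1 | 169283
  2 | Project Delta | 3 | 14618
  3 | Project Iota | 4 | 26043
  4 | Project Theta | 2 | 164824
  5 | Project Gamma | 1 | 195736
SELECT name, salary FROM employees WHERE salary < 81979

Execution result:
name | salary
Eve Wilson | 66374
Mia Garcia | 79320
Olivia Davis | 50189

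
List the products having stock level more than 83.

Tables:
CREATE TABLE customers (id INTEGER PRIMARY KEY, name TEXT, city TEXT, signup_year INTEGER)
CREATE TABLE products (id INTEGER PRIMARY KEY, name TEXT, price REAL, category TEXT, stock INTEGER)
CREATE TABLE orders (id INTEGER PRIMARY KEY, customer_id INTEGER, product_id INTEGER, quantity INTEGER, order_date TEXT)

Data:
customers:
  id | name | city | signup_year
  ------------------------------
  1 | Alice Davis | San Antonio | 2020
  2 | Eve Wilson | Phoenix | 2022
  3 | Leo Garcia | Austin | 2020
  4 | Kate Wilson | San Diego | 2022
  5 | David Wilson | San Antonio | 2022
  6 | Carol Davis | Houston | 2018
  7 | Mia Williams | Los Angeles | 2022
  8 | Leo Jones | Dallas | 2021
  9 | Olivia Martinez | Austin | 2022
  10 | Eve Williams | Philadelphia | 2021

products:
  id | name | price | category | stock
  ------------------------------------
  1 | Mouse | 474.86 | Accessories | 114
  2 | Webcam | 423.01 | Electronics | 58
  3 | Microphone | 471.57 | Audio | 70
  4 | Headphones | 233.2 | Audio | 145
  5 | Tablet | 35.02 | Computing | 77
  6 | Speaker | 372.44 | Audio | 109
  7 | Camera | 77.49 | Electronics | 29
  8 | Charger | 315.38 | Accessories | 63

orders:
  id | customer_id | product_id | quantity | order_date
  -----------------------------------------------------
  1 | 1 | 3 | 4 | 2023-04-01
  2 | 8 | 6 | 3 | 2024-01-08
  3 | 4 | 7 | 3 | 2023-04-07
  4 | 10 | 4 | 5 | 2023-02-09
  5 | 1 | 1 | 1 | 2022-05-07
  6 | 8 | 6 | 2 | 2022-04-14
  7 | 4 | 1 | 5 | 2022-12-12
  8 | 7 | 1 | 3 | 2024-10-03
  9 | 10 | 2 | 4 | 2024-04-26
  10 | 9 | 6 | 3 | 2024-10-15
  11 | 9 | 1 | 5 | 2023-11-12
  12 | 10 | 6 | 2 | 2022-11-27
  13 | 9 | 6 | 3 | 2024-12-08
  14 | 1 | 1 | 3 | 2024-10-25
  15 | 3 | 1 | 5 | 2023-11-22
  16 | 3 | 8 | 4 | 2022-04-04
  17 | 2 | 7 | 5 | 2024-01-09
SELECT name, stock FROM products WHERE stock > 83

Execution result:
name | stock
Mouse | 114
Headphones | 145
Speaker | 109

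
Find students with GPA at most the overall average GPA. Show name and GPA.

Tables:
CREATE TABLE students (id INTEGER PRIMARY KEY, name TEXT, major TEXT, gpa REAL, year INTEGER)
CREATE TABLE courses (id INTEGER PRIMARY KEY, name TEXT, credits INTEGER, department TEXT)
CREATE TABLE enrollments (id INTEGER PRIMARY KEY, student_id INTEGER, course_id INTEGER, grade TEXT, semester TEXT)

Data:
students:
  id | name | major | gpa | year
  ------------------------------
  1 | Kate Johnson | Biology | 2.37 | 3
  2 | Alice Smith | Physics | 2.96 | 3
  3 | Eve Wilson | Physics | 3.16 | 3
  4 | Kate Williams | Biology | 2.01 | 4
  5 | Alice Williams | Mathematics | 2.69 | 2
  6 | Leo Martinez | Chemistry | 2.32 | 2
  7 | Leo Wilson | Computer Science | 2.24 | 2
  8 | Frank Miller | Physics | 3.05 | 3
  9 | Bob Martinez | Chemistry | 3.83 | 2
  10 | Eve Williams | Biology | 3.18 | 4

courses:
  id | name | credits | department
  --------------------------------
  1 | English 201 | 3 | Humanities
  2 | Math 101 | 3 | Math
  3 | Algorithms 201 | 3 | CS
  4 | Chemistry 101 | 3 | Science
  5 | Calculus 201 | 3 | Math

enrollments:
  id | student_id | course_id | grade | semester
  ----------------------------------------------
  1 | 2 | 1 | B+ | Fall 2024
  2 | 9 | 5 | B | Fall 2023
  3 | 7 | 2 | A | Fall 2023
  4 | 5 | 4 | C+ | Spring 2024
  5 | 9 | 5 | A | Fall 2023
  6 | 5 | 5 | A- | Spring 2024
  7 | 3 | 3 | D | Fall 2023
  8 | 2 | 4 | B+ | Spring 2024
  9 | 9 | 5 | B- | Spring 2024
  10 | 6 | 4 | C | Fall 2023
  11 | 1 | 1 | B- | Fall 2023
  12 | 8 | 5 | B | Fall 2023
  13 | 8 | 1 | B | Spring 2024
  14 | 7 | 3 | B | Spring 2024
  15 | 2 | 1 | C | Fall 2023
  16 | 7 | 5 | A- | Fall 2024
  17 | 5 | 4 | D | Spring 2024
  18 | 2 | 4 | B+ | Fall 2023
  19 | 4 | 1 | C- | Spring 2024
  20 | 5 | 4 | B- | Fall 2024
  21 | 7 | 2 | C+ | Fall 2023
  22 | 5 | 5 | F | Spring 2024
SELECT name, gpa FROM students WHERE gpa <= (SELECT AVG(gpa) FROM students)

Execution result:
name | gpa
Kate Johnson | 2.37
Kate Williams | 2.01
Alice Williams | 2.69
Leo Martinez | 2.32
Leo Wilson | 2.24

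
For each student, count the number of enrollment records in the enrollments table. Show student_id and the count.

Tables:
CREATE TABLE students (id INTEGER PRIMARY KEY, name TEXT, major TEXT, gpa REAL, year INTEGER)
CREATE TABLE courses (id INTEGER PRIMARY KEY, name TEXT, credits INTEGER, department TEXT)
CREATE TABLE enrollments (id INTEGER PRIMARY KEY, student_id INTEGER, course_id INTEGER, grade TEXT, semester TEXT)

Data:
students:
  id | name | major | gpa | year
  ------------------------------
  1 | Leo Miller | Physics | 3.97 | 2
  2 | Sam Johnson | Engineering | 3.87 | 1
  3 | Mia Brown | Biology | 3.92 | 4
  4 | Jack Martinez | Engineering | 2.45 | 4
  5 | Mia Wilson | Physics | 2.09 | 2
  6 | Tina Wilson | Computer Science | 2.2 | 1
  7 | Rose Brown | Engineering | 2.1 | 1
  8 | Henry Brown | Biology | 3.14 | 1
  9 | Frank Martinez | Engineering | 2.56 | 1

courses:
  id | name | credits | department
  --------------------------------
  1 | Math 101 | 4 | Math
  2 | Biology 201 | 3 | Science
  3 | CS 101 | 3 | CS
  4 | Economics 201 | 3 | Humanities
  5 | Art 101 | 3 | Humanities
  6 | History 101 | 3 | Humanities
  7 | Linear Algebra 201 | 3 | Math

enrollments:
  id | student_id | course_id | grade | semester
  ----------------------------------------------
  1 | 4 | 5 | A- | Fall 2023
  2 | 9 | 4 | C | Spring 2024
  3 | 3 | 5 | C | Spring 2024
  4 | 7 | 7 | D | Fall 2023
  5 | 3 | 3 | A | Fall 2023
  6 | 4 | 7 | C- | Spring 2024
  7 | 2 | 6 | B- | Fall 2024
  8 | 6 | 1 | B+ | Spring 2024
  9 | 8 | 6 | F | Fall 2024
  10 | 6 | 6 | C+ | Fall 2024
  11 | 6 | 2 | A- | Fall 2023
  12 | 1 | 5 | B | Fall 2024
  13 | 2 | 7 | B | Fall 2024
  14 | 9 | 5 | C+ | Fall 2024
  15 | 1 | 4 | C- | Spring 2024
SELECT student_id, COUNT(*) AS enrollment_count FROM enrollments GROUP BY student_id

Execution result:
student_id | enrollment_count
1 | 2
2 | 2
3 | 2
4 | 2
6 | 3
7 | 1
8 | 1
9 | 2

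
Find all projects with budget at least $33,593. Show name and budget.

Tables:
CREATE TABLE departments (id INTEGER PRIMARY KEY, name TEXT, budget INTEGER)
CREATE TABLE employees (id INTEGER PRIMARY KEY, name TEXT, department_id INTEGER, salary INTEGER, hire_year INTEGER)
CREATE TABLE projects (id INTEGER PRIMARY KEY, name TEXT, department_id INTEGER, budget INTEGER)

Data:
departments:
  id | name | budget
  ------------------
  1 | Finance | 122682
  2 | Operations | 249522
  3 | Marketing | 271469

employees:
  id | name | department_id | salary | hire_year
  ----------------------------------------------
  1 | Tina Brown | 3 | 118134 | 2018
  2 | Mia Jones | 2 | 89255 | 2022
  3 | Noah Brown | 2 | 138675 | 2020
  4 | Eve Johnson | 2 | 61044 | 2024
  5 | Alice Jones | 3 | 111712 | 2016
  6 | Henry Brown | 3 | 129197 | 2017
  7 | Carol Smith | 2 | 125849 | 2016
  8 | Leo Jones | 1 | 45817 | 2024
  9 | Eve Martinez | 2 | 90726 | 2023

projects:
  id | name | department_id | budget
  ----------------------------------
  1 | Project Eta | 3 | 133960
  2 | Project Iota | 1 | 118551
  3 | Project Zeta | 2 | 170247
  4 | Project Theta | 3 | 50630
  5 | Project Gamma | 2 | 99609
SELECT name, budget FROM projects WHERE budget >= 33593

Execution result:
name | budget
Project Eta | 133960
Project Iota | 118551
Project Zeta | 170247
Project Theta | 50630
Project Gamma | 99609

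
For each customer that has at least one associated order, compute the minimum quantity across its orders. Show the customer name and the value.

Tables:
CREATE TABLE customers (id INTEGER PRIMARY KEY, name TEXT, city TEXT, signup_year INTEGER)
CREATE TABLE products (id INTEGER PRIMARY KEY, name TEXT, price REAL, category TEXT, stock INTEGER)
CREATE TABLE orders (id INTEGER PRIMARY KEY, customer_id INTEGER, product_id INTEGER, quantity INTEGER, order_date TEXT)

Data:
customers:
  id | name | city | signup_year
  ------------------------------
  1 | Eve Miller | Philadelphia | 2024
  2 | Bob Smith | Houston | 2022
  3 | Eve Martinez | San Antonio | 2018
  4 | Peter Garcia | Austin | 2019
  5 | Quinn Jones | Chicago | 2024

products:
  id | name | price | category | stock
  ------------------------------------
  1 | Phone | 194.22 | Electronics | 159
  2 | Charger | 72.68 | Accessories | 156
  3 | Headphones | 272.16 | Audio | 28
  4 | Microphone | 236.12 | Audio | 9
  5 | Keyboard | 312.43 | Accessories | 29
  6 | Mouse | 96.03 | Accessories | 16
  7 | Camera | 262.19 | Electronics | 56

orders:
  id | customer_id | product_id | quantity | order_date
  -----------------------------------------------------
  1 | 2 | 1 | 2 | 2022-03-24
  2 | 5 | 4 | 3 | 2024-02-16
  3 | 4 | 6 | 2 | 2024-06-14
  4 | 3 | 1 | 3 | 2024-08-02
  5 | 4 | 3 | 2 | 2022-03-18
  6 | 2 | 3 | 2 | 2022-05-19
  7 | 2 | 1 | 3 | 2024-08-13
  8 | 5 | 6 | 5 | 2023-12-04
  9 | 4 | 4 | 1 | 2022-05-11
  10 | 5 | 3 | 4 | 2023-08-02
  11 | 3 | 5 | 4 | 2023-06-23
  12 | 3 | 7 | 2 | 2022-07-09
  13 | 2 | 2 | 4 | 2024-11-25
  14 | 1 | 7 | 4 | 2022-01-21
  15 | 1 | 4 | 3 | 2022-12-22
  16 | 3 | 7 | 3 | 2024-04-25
SELECT p.name, MIN(c.quantity) AS min_quantity FROM orders c JOIN customers p ON c.customer_id = p.id GROUP BY p.id, p.name

Execution result:
name | min_quantity
Eve Miller | 3
Bob Smith | 2
Eve Martinez | 2
Peter Garcia | 1
Quinn Jones | 3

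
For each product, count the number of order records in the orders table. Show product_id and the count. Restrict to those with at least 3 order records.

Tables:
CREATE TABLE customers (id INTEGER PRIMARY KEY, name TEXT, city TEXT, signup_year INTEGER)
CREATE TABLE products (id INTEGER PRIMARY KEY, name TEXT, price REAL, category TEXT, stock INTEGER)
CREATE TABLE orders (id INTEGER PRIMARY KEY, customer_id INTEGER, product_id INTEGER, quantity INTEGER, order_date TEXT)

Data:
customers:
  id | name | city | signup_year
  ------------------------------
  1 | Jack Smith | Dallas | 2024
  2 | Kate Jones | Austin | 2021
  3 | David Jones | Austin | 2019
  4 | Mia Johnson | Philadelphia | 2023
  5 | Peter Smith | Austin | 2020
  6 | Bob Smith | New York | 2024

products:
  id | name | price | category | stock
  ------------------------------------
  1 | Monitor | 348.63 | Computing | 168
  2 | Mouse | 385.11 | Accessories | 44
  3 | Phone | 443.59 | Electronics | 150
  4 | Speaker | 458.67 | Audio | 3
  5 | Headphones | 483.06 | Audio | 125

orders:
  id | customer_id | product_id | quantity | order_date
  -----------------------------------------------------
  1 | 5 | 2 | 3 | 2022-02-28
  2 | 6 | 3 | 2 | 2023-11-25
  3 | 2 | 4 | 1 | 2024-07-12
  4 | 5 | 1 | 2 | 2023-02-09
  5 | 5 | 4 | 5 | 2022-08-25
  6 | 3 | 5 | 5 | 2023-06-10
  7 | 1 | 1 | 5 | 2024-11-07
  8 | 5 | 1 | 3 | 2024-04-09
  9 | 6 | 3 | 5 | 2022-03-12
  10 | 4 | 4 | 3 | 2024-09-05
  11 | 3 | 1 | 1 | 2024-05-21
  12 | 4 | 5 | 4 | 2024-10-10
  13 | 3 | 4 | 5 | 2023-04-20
SELECT product_id, COUNT(*) AS order_count FROM orders GROUP BY product_id HAVING COUNT(*) >= 3

Execution result:
product_id | order_count
1 | 4
4 | 4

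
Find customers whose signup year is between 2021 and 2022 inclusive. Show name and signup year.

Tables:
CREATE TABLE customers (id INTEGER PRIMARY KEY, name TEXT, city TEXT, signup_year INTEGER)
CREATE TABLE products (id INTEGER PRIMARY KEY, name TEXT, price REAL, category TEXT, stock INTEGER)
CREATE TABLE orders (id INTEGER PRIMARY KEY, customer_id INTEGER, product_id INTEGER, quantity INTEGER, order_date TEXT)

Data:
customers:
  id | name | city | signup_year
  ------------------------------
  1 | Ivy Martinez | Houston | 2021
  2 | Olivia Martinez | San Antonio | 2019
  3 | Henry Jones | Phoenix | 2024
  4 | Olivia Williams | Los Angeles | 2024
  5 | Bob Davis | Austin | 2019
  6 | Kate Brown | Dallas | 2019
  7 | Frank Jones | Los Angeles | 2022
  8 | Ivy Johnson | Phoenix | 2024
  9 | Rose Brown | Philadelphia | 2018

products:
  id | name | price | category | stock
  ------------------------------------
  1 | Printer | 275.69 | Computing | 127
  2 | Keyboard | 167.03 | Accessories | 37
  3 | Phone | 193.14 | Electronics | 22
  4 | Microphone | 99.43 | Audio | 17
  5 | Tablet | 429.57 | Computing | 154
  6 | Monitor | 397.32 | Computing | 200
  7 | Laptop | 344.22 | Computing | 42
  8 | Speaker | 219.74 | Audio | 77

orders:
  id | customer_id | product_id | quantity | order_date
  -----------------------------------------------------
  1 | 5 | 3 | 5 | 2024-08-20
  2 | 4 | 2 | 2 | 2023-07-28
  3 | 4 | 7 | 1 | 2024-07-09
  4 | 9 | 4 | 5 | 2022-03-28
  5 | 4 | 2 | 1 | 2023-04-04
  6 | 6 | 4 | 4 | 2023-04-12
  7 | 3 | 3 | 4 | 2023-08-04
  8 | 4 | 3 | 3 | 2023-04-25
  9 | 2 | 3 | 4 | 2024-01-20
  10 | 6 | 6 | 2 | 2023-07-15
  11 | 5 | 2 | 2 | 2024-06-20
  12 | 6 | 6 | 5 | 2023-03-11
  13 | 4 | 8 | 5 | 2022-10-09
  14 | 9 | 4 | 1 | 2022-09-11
SELECT name, signup_year FROM customers WHERE signup_year BETWEEN 2021 AND 2022

Execution result:
name | signup_year
Ivy Martinez | 2021
Frank Jones | 2022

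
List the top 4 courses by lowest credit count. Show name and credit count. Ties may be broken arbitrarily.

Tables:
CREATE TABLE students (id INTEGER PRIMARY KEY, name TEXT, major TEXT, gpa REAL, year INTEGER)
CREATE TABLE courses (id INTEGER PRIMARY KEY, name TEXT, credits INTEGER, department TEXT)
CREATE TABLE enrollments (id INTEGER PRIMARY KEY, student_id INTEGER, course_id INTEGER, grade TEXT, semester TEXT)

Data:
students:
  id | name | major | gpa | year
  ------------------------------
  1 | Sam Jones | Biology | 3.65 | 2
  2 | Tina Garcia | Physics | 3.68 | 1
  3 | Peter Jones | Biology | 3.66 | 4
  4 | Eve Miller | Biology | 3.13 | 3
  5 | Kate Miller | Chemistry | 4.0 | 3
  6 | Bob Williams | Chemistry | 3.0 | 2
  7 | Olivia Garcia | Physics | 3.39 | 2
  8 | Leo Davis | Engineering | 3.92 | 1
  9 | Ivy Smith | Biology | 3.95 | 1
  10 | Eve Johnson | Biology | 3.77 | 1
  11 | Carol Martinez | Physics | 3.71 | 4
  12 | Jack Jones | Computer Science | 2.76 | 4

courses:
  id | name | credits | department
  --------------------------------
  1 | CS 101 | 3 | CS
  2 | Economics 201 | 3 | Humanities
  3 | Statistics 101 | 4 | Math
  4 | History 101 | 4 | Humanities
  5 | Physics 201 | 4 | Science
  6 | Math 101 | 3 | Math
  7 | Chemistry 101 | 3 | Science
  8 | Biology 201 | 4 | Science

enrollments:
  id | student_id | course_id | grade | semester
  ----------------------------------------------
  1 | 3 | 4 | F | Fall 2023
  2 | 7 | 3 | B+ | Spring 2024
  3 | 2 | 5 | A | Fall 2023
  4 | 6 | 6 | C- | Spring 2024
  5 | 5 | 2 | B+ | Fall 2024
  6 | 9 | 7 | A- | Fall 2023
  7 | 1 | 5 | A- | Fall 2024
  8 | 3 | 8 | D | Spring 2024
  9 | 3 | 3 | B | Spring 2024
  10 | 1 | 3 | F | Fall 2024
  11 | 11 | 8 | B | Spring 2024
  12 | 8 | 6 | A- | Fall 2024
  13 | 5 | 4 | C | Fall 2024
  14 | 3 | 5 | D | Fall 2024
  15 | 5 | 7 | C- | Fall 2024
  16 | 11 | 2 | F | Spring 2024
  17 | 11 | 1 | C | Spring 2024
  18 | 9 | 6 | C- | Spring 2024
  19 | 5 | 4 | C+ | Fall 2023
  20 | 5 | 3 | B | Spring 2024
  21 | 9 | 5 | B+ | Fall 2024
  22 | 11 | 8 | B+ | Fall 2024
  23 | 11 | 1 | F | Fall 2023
SELECT name, credits FROM courses ORDER BY credits ASC LIMIT 4

Execution result:
name | credits
CS 101 | 3
Economics 201 | 3
Math 101 | 3
Chemistry 101 | 3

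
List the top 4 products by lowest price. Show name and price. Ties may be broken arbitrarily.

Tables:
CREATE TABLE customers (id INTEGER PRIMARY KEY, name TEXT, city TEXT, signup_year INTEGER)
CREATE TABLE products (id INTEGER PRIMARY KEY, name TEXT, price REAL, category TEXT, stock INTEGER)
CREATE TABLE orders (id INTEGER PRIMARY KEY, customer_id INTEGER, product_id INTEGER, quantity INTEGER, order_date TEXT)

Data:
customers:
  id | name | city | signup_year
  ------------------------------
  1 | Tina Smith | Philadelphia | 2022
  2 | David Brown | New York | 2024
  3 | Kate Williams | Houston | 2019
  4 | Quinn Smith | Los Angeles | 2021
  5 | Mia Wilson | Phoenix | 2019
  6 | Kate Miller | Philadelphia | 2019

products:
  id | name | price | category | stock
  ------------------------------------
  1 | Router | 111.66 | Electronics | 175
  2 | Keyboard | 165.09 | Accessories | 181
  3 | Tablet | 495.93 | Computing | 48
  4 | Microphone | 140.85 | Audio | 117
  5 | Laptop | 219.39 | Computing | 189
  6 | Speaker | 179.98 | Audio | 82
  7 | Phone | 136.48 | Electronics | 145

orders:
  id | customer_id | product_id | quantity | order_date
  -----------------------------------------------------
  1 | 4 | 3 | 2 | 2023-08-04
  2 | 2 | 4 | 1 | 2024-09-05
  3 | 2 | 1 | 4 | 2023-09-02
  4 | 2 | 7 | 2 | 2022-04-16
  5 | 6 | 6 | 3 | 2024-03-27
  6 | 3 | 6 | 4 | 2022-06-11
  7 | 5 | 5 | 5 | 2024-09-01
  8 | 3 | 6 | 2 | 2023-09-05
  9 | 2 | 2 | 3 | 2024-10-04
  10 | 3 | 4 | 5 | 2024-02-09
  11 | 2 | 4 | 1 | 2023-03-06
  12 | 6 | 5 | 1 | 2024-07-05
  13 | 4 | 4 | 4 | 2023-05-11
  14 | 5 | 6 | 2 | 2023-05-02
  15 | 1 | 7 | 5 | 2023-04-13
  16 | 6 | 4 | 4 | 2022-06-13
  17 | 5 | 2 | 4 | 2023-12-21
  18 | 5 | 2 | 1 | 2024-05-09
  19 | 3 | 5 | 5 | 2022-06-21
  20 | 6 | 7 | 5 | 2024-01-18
SELECT name, price FROM products ORDER BY price ASC LIMIT 4

Execution result:
name | price
Router | 111.66
Phone | 136.48
Microphone | 140.85
Keyboard | 165.09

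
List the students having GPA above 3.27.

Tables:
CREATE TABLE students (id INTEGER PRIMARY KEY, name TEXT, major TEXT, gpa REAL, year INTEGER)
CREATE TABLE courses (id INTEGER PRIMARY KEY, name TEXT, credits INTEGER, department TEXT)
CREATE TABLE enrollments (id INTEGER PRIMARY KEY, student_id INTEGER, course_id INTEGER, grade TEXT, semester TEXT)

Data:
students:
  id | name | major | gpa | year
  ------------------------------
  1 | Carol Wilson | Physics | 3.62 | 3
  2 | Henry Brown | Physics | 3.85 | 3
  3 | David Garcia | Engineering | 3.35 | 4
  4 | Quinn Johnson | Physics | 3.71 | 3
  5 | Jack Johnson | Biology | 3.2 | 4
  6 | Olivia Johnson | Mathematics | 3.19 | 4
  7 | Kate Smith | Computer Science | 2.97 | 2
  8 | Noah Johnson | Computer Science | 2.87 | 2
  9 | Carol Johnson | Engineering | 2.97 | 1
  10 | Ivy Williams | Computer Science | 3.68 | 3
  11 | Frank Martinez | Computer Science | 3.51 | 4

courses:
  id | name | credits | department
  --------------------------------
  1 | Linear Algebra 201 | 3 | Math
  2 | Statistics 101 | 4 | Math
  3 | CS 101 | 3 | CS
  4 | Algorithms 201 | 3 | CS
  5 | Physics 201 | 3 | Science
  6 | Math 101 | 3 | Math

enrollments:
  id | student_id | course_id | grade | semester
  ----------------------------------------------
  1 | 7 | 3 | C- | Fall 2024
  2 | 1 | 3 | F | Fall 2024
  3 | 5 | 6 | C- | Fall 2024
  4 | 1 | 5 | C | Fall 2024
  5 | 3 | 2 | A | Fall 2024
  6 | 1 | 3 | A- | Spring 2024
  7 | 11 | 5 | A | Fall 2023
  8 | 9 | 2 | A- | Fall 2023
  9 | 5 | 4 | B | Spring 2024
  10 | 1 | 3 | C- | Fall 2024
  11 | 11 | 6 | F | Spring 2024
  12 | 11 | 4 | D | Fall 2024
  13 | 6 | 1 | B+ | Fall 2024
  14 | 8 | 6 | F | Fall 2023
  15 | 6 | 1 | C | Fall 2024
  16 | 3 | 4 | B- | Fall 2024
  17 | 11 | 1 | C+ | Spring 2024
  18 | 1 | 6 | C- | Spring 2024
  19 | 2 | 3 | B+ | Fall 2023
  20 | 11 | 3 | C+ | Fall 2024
SELECT name, gpa FROM students WHERE gpa > 3.27

Execution result:
name | gpa
Carol Wilson | 3.62
Henry Brown | 3.85
David Garcia | 3.35
Quinn Johnson | 3.71
Ivy Williams | 3.68
Frank Martinez | 3.51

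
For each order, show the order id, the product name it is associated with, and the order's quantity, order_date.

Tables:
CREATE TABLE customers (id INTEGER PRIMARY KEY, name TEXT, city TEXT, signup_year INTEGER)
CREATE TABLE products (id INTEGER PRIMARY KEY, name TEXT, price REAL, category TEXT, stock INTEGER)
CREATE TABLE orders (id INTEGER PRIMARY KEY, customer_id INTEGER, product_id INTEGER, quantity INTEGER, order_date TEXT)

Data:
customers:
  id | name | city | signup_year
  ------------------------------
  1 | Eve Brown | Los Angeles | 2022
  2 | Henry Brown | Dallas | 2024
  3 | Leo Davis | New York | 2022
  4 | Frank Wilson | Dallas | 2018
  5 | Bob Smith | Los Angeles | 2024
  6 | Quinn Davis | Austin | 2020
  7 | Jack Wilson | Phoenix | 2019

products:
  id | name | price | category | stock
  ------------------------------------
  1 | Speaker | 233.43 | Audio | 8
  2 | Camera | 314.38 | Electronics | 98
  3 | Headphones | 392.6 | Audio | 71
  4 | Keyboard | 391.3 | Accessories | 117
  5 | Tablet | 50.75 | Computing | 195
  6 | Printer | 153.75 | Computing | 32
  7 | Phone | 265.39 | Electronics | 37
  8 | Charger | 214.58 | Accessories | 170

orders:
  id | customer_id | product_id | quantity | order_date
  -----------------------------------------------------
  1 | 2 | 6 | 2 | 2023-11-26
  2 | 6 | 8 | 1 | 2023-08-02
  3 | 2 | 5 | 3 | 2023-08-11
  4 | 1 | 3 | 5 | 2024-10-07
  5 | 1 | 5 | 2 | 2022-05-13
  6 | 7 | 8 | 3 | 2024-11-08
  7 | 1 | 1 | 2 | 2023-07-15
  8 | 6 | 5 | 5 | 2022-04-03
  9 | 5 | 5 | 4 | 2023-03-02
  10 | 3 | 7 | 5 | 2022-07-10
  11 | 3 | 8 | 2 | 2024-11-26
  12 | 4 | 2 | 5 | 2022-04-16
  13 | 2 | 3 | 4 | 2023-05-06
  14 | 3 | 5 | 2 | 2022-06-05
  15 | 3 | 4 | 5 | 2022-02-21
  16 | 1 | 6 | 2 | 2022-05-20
SELECT c.id, p.name AS product, c.quantity, c.order_date FROM orders c JOIN products p ON c.product_id = p.id

Execution result:
id | product | quantity | order_date
1 | Printer | 2 | 2023-11-26
2 | Charger | 1 | 2023-08-02
3 | Tablet | 3 | 2023-08-11
4 | Headphones | 5 | 2024-10-07
5 | Tablet | 2 | 2022-05-13
6 | Charger | 3 | 2024-11-08
7 | Speaker | 2 | 2023-07-15
8 | Tablet | 5 | 2022-04-03
9 | Tablet | 4 | 2023-03-02
10 | Phone | 5 | 2022-07-10
11 | Charger | 2 | 2024-11-26
12 | Camera | 5 | 2022-04-16
13 | Headphones | 4 | 2023-05-06
14 | Tablet | 2 | 2022-06-05
15 | Keyboard | 5 | 2022-02-21
16 | Printer | 2 | 2022-05-20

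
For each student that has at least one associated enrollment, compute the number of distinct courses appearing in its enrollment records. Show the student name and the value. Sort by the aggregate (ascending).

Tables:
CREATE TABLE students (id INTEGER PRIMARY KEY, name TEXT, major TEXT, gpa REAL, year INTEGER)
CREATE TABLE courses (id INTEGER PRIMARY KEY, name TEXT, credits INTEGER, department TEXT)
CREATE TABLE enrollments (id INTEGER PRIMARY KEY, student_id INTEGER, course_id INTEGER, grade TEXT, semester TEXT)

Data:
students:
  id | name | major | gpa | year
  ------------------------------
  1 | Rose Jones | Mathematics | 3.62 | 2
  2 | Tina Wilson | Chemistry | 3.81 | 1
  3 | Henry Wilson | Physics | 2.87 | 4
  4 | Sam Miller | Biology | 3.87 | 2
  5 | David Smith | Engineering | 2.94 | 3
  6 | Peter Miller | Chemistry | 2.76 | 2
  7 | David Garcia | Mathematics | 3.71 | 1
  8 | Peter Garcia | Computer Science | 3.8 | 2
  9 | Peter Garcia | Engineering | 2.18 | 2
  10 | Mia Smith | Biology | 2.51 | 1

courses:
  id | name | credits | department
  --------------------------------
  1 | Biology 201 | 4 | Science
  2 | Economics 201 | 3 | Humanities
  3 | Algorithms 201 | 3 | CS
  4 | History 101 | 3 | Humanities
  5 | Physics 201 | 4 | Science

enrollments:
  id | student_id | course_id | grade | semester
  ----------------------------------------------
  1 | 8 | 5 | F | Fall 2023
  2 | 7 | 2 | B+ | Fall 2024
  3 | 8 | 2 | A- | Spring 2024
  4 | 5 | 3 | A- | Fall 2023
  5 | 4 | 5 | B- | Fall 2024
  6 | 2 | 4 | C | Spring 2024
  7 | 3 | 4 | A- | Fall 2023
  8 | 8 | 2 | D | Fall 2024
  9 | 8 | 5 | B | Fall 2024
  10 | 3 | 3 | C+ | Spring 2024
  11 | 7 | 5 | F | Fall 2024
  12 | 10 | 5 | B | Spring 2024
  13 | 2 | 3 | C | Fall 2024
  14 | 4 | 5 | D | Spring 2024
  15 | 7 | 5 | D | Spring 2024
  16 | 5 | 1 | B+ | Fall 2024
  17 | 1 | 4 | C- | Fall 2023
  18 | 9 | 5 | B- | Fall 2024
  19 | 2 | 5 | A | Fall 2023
SELECT p.name, COUNT(DISTINCT c.course_id) AS distinct_course_count FROM enrollments c JOIN students p ON c.student_id = p.id GROUP BY p.id, p.name ORDER BY distinct_course_count ASC

Execution result:
name | distinct_course_count
Rose Jones | 1
Sam Miller | 1
Peter Garcia | 1
Mia Smith | 1
Henry Wilson | 2
David Smith | 2
David Garcia | 2
Peter Garcia | 2
Tina Wilson | 3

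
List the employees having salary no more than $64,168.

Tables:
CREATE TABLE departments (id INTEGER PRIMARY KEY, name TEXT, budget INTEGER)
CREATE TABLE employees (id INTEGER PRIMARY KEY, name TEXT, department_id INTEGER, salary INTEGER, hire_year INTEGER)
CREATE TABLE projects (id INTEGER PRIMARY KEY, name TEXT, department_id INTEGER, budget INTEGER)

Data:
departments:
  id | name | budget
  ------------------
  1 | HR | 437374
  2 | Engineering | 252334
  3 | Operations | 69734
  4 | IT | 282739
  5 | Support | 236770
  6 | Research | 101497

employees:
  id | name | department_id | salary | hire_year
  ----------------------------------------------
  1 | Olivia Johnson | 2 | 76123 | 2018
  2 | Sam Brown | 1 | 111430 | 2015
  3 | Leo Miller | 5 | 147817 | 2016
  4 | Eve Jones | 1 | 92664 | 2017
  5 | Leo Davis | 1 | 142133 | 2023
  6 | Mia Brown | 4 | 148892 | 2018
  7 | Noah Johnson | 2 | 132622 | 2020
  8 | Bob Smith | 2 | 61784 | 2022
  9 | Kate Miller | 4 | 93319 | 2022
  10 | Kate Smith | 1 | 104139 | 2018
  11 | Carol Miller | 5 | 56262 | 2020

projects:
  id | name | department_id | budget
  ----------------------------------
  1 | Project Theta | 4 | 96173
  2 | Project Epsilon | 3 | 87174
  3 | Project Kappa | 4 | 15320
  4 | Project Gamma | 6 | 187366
SELECT name, salary FROM employees WHERE salary <= 64168

Execution result:
name | salary
Bob Smith | 61784
Carol Miller | 56262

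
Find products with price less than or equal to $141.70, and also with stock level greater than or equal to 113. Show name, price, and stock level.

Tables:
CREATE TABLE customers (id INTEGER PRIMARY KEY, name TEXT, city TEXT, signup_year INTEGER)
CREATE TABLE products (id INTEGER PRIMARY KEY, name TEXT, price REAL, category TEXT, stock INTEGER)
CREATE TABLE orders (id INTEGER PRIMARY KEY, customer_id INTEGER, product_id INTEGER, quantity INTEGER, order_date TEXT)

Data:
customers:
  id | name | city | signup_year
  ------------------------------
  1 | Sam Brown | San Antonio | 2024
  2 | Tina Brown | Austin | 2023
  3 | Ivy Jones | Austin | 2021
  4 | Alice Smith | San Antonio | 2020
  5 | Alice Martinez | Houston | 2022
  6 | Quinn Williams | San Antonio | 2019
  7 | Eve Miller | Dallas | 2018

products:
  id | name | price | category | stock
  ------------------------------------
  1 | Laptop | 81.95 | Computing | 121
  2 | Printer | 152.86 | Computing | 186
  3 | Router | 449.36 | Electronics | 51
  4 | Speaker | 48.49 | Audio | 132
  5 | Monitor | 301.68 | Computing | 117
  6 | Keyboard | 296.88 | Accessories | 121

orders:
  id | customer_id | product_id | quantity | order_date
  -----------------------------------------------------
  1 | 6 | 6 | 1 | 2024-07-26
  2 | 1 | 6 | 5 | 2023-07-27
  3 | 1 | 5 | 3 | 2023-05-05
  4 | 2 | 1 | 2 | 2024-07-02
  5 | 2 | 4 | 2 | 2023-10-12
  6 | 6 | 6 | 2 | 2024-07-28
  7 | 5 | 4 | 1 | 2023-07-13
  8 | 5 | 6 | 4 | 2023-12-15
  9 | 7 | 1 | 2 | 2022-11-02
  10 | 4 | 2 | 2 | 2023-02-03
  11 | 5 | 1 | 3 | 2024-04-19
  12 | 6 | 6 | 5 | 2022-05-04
SELECT name, price, stock FROM products WHERE price <= 141.7 AND stock >= 113

Execution result:
name | price | stock
Laptop | 81.95 | 121
Speaker | 48.49 | 132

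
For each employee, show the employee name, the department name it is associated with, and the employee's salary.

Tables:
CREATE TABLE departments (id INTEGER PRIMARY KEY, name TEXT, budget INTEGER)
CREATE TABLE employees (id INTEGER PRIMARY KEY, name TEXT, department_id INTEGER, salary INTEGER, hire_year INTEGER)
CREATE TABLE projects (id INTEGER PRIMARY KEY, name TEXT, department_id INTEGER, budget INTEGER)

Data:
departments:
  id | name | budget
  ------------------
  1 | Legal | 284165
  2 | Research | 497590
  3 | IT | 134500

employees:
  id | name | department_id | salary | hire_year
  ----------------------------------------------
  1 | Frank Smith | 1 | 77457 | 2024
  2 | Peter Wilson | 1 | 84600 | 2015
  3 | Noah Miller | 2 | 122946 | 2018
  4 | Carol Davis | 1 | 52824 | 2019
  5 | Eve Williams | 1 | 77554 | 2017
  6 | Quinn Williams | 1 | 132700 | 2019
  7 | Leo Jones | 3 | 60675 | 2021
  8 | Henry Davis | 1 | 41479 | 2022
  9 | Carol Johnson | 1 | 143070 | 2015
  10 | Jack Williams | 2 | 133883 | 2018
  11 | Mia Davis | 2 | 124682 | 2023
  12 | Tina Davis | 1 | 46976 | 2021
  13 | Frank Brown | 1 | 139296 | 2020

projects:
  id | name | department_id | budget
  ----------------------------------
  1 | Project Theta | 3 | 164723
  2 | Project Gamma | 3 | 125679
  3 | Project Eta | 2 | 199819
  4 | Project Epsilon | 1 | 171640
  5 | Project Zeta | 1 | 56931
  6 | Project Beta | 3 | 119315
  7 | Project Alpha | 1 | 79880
SELECT c.name, p.name AS department, c.salary FROM employees c JOIN departments p ON c.department_id = p.id

Execution result:
name | department | salary
Frank Smith | Legal | 77457
Peter Wilson | Legal | 84600
Noah Miller | Research | 122946
Carol Davis | Legal | 52824
Eve Williams | Legal | 77554
Quinn Williams | Legal | 132700
Leo Jones | IT | 60675
Henry Davis | Legal | 41479
Carol Johnson | Legal | 143070
Jack Williams | Research | 133883
Mia Davis | Research | 124682
Tina Davis | Legal | 46976
Frank Brown | Legal | 139296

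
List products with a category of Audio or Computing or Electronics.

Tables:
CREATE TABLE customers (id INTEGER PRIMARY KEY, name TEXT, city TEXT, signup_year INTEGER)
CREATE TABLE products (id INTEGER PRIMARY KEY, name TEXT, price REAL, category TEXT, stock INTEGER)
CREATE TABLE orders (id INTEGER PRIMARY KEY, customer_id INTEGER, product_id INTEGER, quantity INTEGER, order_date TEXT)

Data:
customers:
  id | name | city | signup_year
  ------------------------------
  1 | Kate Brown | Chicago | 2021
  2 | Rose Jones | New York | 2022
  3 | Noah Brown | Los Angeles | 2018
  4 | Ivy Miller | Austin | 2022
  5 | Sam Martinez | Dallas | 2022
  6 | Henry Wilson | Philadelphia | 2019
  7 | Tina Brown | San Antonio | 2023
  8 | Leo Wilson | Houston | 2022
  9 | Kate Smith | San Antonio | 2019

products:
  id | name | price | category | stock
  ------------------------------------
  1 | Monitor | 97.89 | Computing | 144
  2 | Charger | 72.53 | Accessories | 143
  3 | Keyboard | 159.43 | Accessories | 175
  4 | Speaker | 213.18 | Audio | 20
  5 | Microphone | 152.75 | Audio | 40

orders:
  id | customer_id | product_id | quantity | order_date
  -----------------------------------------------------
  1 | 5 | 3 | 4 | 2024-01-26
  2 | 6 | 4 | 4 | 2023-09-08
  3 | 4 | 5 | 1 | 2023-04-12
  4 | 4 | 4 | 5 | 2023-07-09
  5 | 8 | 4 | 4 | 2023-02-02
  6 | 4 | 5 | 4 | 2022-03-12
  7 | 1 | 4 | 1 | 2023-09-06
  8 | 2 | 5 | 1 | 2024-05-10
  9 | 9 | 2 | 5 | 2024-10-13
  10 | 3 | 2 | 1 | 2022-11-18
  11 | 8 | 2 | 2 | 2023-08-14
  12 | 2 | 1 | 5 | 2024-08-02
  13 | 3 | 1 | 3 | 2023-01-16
SELECT name, category FROM products WHERE category IN ('Audio', 'Computing', 'Electronics')

Execution result:
name | category
Monitor | Computing
Speaker | Audio
Microphone | Audio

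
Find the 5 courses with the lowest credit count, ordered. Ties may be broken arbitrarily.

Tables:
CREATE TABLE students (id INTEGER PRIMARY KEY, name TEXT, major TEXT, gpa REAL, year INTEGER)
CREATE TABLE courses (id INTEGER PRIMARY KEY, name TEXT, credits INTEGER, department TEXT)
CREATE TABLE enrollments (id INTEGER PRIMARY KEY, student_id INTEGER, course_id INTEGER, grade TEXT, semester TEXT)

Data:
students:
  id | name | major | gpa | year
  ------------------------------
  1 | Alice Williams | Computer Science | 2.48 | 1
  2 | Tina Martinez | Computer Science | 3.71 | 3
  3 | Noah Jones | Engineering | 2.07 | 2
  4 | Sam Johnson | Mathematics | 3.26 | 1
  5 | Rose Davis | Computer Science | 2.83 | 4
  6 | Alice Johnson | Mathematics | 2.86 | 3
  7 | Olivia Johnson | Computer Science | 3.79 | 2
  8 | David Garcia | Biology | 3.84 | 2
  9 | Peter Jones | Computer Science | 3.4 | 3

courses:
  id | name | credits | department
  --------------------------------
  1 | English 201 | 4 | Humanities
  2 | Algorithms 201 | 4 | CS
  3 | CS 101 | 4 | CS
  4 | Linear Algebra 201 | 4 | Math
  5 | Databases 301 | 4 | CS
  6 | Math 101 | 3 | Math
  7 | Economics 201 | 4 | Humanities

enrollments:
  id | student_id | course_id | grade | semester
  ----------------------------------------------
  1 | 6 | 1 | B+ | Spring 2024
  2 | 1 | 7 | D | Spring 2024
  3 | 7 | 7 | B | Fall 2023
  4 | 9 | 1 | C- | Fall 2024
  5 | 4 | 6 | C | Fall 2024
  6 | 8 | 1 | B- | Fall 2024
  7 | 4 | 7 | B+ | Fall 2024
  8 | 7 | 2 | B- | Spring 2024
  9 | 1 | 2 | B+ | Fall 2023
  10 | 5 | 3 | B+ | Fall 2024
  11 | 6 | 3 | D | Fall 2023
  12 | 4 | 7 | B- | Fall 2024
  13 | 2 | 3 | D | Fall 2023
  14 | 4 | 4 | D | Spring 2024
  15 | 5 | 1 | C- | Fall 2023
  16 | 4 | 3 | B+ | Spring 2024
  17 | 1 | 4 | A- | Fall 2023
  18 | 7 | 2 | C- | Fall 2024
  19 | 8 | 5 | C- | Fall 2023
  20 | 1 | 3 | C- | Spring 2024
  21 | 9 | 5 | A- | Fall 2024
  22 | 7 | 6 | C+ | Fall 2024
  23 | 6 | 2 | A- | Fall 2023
SELECT name, credits FROM courses ORDER BY credits ASC LIMIT 5

Execution result:
name | credits
Math 101 | 3
English 201 | 4
Algorithms 201 | 4
CS 101 | 4
Linear Algebra 201 | 4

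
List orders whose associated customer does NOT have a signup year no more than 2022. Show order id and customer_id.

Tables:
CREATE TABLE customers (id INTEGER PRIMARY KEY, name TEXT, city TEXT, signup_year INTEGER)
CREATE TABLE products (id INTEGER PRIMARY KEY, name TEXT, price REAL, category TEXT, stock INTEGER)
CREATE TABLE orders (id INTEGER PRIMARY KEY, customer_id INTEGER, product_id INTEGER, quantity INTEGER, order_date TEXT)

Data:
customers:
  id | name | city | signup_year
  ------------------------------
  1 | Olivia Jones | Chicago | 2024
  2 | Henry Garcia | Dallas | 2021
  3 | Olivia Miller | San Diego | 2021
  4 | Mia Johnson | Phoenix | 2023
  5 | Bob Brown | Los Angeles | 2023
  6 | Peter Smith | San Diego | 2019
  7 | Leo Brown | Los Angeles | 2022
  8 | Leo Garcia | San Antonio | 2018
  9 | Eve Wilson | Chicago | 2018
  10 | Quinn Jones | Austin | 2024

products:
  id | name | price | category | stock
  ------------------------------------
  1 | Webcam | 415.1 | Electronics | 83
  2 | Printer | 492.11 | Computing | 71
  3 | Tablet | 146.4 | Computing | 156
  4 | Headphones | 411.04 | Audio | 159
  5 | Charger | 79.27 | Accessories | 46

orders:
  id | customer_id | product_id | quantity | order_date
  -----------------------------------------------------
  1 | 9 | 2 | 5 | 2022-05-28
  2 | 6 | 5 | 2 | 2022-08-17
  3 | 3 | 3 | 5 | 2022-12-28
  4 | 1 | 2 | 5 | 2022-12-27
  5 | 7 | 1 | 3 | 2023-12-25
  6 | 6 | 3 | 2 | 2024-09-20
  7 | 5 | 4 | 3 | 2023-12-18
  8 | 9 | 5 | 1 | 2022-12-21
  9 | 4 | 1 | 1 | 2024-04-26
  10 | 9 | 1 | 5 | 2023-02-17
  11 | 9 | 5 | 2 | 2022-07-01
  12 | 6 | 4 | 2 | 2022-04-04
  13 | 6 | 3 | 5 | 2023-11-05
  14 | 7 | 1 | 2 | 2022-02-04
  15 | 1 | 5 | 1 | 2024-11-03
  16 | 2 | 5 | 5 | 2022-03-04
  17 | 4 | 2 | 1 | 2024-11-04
SELECT id, customer_id FROM orders WHERE customer_id NOT IN (SELECT id FROM customers WHERE signup_year <= 2022)

Execution result:
id | customer_id
4 | 1
7 | 5
9 | 4
15 | 1
17 | 4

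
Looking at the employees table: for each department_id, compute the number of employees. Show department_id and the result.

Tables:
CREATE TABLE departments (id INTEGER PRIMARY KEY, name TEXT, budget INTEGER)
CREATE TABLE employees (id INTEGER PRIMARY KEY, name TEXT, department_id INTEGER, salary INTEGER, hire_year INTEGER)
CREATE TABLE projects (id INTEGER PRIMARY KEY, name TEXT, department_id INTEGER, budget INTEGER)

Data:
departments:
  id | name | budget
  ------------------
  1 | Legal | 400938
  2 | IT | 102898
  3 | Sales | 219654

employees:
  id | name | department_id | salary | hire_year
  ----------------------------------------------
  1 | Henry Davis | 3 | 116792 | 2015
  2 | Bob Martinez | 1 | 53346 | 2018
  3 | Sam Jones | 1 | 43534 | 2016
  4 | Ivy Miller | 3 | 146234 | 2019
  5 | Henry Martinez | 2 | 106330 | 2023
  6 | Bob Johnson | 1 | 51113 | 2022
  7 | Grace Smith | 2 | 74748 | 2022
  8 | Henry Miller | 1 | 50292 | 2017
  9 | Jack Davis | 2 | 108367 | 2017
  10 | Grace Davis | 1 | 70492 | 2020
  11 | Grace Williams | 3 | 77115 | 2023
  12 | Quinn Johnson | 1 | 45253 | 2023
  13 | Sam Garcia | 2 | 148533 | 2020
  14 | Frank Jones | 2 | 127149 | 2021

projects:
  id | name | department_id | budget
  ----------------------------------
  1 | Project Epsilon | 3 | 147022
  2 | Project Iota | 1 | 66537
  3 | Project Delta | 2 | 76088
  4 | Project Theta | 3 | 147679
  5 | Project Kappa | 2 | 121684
SELECT department_id, COUNT(*) AS n FROM employees GROUP BY department_id

Execution result:
department_id | n
1 | 6
2 | 5
3 | 3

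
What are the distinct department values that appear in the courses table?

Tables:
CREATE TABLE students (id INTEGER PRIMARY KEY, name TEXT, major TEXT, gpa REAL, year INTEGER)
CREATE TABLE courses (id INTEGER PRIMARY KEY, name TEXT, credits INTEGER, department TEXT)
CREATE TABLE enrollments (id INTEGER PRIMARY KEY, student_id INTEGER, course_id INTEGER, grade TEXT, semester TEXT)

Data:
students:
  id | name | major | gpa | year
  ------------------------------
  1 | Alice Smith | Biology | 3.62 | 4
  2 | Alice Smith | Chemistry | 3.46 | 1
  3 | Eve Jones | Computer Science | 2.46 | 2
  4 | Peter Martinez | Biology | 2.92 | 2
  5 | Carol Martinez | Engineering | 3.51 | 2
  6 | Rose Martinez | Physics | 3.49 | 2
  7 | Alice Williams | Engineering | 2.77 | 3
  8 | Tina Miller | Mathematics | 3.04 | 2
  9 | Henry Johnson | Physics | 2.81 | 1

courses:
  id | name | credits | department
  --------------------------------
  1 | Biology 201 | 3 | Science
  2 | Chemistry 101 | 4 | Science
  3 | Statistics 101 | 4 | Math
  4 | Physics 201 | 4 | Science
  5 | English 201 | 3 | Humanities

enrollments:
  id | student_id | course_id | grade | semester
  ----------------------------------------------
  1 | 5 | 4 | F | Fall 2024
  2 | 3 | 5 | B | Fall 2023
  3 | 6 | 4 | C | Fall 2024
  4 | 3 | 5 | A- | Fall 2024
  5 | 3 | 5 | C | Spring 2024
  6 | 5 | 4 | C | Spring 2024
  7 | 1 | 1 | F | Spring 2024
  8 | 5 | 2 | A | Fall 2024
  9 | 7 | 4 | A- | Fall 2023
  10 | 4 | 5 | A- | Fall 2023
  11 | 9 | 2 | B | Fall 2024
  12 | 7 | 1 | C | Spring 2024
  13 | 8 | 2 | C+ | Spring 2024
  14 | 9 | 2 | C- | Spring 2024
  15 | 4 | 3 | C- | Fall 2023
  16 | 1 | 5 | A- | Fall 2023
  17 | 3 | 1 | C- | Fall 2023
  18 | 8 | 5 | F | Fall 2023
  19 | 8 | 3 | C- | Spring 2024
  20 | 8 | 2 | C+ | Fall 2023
SELECT DISTINCT department FROM courses

Execution result:
department
Science
Math
Humanities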